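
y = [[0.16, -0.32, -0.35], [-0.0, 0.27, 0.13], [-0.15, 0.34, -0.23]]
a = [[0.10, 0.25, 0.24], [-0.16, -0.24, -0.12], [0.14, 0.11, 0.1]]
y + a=[[0.26, -0.07, -0.11], [-0.16, 0.03, 0.01], [-0.01, 0.45, -0.13]]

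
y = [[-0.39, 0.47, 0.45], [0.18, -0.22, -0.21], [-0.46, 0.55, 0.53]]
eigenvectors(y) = [[0.63, 0.46, 0.65], [-0.28, -0.38, -0.18], [0.73, 0.80, 0.74]]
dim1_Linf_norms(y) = [0.47, 0.22, 0.55]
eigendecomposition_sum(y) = [[-0.40, 0.54, 0.49], [0.18, -0.24, -0.22], [-0.47, 0.63, 0.57]] + [[-0.01, 0.00, 0.01], [0.01, -0.00, -0.01], [-0.02, 0.00, 0.01]] + [[0.02, -0.07, -0.05],[-0.01, 0.02, 0.01],[0.03, -0.08, -0.05]]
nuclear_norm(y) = 1.23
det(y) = 0.00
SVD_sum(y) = [[-0.39, 0.47, 0.45], [0.18, -0.22, -0.21], [-0.46, 0.55, 0.53]] + [[0.00, 0.00, -0.00], [-0.0, -0.00, 0.0], [-0.00, -0.00, 0.0]] + [[-0.0,0.00,-0.0],[-0.00,0.00,-0.0],[0.0,-0.0,0.00]]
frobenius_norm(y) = 1.22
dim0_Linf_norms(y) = [0.46, 0.55, 0.53]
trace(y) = -0.08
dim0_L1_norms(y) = [1.03, 1.24, 1.19]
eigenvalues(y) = [-0.07, 0.0, -0.01]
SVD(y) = [[-0.62, 0.32, -0.72], [0.29, -0.75, -0.59], [-0.73, -0.57, 0.38]] @ diag([1.2228612847526663, 0.0031072319546816734, 0.0007895331775869481]) @ [[0.51, -0.62, -0.59], [0.71, 0.7, -0.11], [0.48, -0.36, 0.80]]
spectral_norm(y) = 1.22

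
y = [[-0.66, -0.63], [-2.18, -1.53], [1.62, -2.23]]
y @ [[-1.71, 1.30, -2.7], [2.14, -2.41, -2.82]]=[[-0.22,0.66,3.56], [0.45,0.85,10.20], [-7.54,7.48,1.91]]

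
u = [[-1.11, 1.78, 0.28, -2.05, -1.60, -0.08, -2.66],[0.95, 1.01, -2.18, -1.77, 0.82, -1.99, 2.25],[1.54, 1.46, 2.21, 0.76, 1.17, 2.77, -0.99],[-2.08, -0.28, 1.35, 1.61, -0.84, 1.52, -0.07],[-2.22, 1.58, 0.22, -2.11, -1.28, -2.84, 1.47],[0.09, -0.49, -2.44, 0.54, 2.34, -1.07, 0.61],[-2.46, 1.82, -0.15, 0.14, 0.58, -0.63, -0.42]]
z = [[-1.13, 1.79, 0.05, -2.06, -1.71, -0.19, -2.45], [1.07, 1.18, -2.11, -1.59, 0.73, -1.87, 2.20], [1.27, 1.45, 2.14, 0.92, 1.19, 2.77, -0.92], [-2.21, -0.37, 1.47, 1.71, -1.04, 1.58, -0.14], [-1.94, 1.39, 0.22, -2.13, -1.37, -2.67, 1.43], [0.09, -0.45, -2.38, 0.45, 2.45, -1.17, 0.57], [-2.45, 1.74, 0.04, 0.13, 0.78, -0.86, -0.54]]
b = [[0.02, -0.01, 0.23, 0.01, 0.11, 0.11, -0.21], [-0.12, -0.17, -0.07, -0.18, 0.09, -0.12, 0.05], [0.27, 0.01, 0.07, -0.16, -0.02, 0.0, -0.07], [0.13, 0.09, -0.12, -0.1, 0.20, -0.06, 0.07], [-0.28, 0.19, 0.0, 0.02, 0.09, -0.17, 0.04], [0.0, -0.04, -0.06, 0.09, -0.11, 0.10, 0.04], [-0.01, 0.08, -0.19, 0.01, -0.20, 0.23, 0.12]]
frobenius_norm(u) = 10.83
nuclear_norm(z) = 23.68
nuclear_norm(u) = 23.73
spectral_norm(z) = 6.94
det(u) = 266.56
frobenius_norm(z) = 10.71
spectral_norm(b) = 0.50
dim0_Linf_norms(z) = [2.45, 1.79, 2.38, 2.13, 2.45, 2.77, 2.45]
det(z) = 323.90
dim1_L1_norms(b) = [0.7, 0.8, 0.6, 0.77, 0.79, 0.44, 0.84]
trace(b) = 0.13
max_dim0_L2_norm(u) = 4.85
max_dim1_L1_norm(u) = 11.72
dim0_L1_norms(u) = [10.45, 8.42, 8.83, 8.98, 8.63, 10.9, 8.47]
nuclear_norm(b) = 1.99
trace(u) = 0.95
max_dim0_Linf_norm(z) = 2.77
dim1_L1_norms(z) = [9.38, 10.75, 10.66, 8.52, 11.15, 7.56, 6.54]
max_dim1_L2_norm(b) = 0.39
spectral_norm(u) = 7.07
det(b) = 0.00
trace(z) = 0.82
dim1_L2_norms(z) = [4.21, 4.29, 4.37, 3.7, 4.62, 3.71, 3.27]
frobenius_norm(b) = 0.88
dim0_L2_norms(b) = [0.43, 0.29, 0.34, 0.28, 0.35, 0.35, 0.27]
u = b + z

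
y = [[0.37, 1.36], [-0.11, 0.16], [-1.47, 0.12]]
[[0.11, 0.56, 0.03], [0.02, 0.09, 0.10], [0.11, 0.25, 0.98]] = y@ [[-0.07, -0.13, -0.65], [0.10, 0.45, 0.2]]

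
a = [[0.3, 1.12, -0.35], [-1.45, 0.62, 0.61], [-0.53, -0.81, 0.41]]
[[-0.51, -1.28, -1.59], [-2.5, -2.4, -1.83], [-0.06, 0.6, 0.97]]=a @ [[2.27, 1.84, 1.77], [-0.5, -1.14, -1.15], [1.81, 1.59, 2.38]]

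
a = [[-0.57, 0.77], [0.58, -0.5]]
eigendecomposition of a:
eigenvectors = [[-0.77,-0.74], [0.64,-0.67]]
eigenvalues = [-1.2, 0.13]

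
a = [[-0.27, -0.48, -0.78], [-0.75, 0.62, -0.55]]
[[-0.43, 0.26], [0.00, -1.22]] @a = [[-0.08, 0.37, 0.19],[0.92, -0.76, 0.67]]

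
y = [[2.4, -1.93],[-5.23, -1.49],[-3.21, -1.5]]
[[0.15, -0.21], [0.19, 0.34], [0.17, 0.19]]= y@[[-0.01, -0.07],[-0.09, 0.02]]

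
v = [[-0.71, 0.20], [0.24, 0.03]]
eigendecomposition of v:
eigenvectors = [[-0.96,-0.24], [0.29,-0.97]]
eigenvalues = [-0.77, 0.09]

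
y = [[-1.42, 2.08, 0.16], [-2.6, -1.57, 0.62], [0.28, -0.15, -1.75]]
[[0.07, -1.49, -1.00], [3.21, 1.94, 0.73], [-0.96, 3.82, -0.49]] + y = [[-1.35, 0.59, -0.84], [0.61, 0.37, 1.35], [-0.68, 3.67, -2.24]]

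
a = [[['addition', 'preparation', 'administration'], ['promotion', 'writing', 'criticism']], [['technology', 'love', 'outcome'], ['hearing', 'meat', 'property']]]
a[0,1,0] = 'promotion'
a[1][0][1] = 'love'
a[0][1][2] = 'criticism'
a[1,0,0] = 'technology'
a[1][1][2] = 'property'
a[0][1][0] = 'promotion'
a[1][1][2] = 'property'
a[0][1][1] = 'writing'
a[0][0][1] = 'preparation'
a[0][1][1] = 'writing'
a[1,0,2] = 'outcome'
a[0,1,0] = 'promotion'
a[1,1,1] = 'meat'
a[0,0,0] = 'addition'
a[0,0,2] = 'administration'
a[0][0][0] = 'addition'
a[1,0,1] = 'love'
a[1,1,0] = 'hearing'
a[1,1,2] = 'property'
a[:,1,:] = [['promotion', 'writing', 'criticism'], ['hearing', 'meat', 'property']]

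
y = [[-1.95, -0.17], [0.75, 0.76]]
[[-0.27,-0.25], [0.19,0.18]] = y@[[0.13, 0.12], [0.12, 0.12]]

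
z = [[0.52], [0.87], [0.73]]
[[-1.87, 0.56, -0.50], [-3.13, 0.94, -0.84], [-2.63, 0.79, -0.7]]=z@[[-3.60, 1.08, -0.96]]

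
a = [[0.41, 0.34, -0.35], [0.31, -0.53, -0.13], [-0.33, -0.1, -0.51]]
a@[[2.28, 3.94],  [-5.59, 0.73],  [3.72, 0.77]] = [[-2.27,1.59],[3.19,0.73],[-2.09,-1.77]]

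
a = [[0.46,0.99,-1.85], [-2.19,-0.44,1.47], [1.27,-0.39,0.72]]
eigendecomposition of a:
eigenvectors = [[0.36+0.45j, 0.36-0.45j, (0.07+0j)], [-0.71+0.00j, -0.71-0.00j, (0.88+0j)], [0.19-0.37j, 0.19+0.37j, (0.48+0j)]]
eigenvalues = [(0.27+2.17j), (0.27-2.17j), (0.19+0j)]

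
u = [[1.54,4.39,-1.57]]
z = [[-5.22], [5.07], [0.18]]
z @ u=[[-8.04, -22.92, 8.20], [7.81, 22.26, -7.96], [0.28, 0.79, -0.28]]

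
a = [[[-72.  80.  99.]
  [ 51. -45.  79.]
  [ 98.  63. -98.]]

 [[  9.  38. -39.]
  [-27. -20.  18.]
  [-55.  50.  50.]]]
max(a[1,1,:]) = 18.0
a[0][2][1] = 63.0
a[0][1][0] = 51.0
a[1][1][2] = 18.0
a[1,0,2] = -39.0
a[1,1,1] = -20.0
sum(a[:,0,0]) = -63.0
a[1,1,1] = -20.0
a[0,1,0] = 51.0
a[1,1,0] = -27.0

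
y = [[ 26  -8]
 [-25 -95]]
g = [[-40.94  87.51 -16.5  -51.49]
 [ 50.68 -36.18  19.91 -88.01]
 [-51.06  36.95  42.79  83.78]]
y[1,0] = -25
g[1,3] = -88.01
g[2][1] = 36.95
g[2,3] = 83.78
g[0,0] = -40.94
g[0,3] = -51.49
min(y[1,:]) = -95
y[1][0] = -25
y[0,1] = -8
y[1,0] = -25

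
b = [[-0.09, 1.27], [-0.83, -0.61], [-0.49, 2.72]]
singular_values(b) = [3.08, 0.91]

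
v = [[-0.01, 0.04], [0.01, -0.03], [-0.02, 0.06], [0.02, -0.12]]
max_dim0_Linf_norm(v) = 0.12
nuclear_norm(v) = 0.16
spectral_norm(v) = 0.15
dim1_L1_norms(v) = [0.05, 0.04, 0.08, 0.14]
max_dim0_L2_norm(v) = 0.14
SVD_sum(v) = [[-0.01, 0.04], [0.01, -0.03], [-0.01, 0.06], [0.03, -0.12]] + [[-0.0, -0.0], [0.00, 0.0], [-0.01, -0.00], [-0.01, -0.00]]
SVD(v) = [[-0.28, 0.16], [0.21, -0.37], [-0.43, 0.74], [0.83, 0.53]] @ diag([0.1463082415264269, 0.009690121848807147]) @ [[0.21,-0.98], [-0.98,-0.21]]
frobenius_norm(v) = 0.15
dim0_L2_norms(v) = [0.03, 0.14]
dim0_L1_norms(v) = [0.06, 0.25]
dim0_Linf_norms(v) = [0.02, 0.12]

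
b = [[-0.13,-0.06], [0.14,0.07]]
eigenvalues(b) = [-0.07, 0.01]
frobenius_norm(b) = 0.21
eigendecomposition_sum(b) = [[-0.12, -0.05], [0.12, 0.05]] + [[-0.01, -0.01],[0.02, 0.02]]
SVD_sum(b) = [[-0.13,-0.06], [0.14,0.07]] + [[-0.0, 0.00], [-0.0, 0.00]]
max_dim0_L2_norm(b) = 0.19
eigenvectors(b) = [[-0.71, 0.39],[0.71, -0.92]]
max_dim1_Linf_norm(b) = 0.14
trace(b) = -0.06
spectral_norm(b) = 0.21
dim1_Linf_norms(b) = [0.13, 0.14]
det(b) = -0.00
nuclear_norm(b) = 0.22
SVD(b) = [[-0.67, 0.74],  [0.74, 0.67]] @ diag([0.2121063612317956, 0.0033002310535845967]) @ [[0.90, 0.43], [-0.43, 0.9]]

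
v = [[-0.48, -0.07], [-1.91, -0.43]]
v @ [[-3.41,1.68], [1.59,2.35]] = [[1.53, -0.97], [5.83, -4.22]]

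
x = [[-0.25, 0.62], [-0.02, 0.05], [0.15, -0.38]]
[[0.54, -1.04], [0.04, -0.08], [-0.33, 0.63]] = x @ [[0.53, 1.14], [1.09, -1.21]]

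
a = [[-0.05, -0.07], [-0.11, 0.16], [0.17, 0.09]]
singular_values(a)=[0.21, 0.2]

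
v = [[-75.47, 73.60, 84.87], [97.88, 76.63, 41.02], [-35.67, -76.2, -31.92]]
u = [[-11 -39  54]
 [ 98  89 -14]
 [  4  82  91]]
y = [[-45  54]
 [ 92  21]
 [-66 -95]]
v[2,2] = -31.92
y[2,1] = -95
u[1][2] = -14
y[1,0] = 92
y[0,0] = -45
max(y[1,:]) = 92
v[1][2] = 41.02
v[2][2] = -31.92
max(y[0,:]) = 54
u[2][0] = 4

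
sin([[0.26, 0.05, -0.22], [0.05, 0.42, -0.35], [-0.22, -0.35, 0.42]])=[[0.25,0.03,-0.20], [0.03,0.38,-0.31], [-0.20,-0.31,0.37]]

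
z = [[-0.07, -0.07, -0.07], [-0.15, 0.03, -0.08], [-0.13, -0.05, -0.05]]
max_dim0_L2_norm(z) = 0.21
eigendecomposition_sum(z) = [[-0.10, -0.04, -0.06], [-0.1, -0.04, -0.06], [-0.11, -0.05, -0.07]] + [[0.01, 0.0, -0.01],[0.0, 0.00, -0.0],[-0.01, -0.01, 0.02]] + [[0.02, -0.03, 0.01], [-0.05, 0.07, -0.01], [-0.00, 0.00, -0.0]]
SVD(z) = [[-0.44,0.68,-0.59], [-0.67,-0.68,-0.29], [-0.60,0.27,0.76]] @ diag([0.24167310518240356, 0.0841186438517508, 0.030301220900109165]) @ [[0.87, 0.17, 0.47], [0.23, -0.97, -0.08], [-0.44, -0.18, 0.88]]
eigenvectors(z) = [[0.57, 0.46, 0.41], [0.55, 0.2, -0.91], [0.62, -0.86, -0.06]]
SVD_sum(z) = [[-0.09, -0.02, -0.05], [-0.14, -0.03, -0.08], [-0.13, -0.02, -0.07]] + [[0.01, -0.06, -0.00],[-0.01, 0.06, 0.00],[0.01, -0.02, -0.0]] + [[0.01, 0.0, -0.02], [0.0, 0.0, -0.01], [-0.01, -0.00, 0.02]]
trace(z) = -0.09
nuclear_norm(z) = 0.36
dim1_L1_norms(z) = [0.21, 0.26, 0.23]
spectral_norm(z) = 0.24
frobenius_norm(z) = 0.26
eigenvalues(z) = [-0.21, 0.03, 0.09]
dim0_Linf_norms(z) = [0.15, 0.07, 0.08]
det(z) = -0.00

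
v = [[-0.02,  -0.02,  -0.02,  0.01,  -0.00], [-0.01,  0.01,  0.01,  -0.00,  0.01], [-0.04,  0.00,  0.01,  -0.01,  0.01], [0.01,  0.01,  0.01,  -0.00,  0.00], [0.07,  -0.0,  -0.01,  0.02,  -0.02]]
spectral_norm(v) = 0.09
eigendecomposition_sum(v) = [[-0.03-0.00j, -0.01+0.00j, -0.01-0.00j, 0.00-0.00j, 0.01+0.00j],[-0.01-0.00j, -0.00+0.00j, -0.00-0.00j, -0j, 0j],[-0.03-0.00j, (-0.01+0j), (-0.01-0j), 0.00-0.00j, (0.01+0j)],[0.01+0.00j, 0.00-0.00j, 0.00+0.00j, (-0+0j), -0.00-0.00j],[0.05+0.00j, (0.02-0j), (0.01+0j), (-0+0j), (-0.01-0j)]] + [[0.01-0.00j, (-0.01+0j), (-0.01+0j), -0j, -0.01+0.00j], [-0.00+0.00j, (0.01-0j), 0.01-0.00j, (-0+0j), 0.00-0.00j], [(-0.01+0j), 0.01-0.00j, 0.02-0.00j, -0.01+0.00j, (0.01-0j)], [-0.00+0.00j, 0.01-0.00j, (0.01-0j), (-0+0j), 0.00-0.00j], [0.01-0.00j, -0.02+0.00j, -0.02+0.00j, (0.01-0j), (-0.01+0j)]] + [[-0.00-0.00j, (-0+0j), 0j, (-0-0j), 0j], [(0.01+0j), 0.00-0.00j, (-0-0j), 0.02+0.00j, (-0-0j)], [-0.01-0.00j, -0.00+0.00j, 0j, -0.01-0.00j, 0.00+0.00j], [0j, -0j, -0.00-0.00j, 0j, -0.00-0.00j], [0j, 0.00-0.00j, (-0-0j), 0.01+0.00j, -0.00-0.00j]] + [[0.00-0.00j, -0.00+0.00j, -0.00+0.00j, 0.00-0.00j, (-0+0j)], [-0.00-0.00j, -0j, -0j, -0.01-0.00j, 0.00-0.00j], [0j, -0.00-0.00j, -0.00-0.00j, 0.00+0.00j, (-0-0j)], [(-0+0j), (-0-0j), -0.00-0.00j, -0.00+0.00j, (-0-0j)], [0.00-0.00j, -0.00+0.00j, 0.00+0.00j, (0.01-0.01j), 0.00+0.00j]] + [[0j, -0.00-0.00j, -0.00-0.00j, 0.00+0.00j, (-0-0j)], [-0.00+0.00j, 0.00+0.00j, 0j, (-0.01+0j), 0.00+0.00j], [-0j, (-0+0j), (-0+0j), 0.00-0.00j, (-0+0j)], [(-0-0j), (-0+0j), -0.00+0.00j, -0.00-0.00j, (-0+0j)], [0j, -0.00-0.00j, 0.00-0.00j, 0.01+0.01j, -0j]]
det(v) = -0.00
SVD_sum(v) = [[-0.01, -0.0, 0.00, -0.00, 0.00], [-0.01, -0.00, 0.00, -0.0, 0.00], [-0.04, -0.00, 0.01, -0.01, 0.01], [0.01, 0.0, -0.0, 0.00, -0.00], [0.07, 0.0, -0.01, 0.02, -0.02]] + [[-0.01, -0.02, -0.02, 0.01, -0.01],[0.00, 0.01, 0.01, -0.00, 0.0],[0.00, 0.00, 0.00, -0.00, 0.00],[0.0, 0.01, 0.01, -0.00, 0.0],[-0.00, -0.0, -0.0, 0.0, -0.0]] + [[-0.0, 0.0, 0.0, 0.00, 0.00],[-0.00, 0.0, 0.00, 0.01, 0.0],[0.0, -0.0, -0.00, -0.00, -0.0],[-0.0, 0.00, 0.00, 0.0, 0.0],[-0.00, 0.0, 0.00, 0.00, 0.00]] + [[-0.00,-0.0,0.0,0.00,-0.00],[0.0,0.0,-0.00,-0.0,0.00],[-0.0,-0.0,0.0,0.0,-0.0],[-0.0,-0.00,0.0,0.0,-0.0],[-0.00,-0.0,0.0,0.0,-0.00]] + [[-0.00, 0.00, -0.0, 0.0, -0.00], [0.0, -0.0, 0.0, -0.00, 0.0], [0.0, -0.00, 0.0, -0.00, 0.0], [-0.00, 0.0, -0.00, 0.0, -0.0], [0.0, -0.00, 0.0, -0.00, 0.00]]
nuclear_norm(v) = 0.14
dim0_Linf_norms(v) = [0.07, 0.02, 0.02, 0.02, 0.02]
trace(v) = -0.02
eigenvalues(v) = [(-0.05+0j), (0.02+0j), (0.01+0j), 0j, -0j]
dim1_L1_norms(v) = [0.07, 0.04, 0.07, 0.03, 0.12]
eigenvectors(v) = [[(-0.43+0j), (-0.36+0j), (-0.05+0j), 0.21+0.08j, 0.21-0.08j], [(-0.14+0j), (0.27+0j), (0.74+0j), -0.21-0.55j, -0.21+0.55j], [-0.39+0.00j, (0.56+0j), -0.60+0.00j, (-0.04+0.45j), (-0.04-0.45j)], [(0.2+0j), (0.24+0j), 0.17+0.00j, -0.07+0.07j, (-0.07-0.07j)], [(0.78+0j), -0.65+0.00j, (0.24+0j), 0.63+0.00j, (0.63-0j)]]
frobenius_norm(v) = 0.10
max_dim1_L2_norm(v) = 0.08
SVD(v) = [[-0.16, 0.85, -0.42, -0.15, 0.24], [-0.14, -0.33, -0.86, 0.22, -0.27], [-0.48, -0.11, 0.04, -0.78, -0.37], [0.09, -0.39, -0.22, -0.4, 0.80], [0.84, 0.09, -0.18, -0.39, -0.30]] @ diag([0.09003169112121218, 0.03850543821146455, 0.009730132135027516, 0.004051535310604666, 0.0007317187024808615]) @ [[0.93, 0.03, -0.12, 0.22, -0.26], [-0.18, -0.63, -0.68, 0.29, -0.16], [0.07, -0.25, -0.03, -0.84, -0.48], [0.16, 0.32, -0.64, -0.38, 0.56], [-0.26, 0.66, -0.34, 0.13, -0.6]]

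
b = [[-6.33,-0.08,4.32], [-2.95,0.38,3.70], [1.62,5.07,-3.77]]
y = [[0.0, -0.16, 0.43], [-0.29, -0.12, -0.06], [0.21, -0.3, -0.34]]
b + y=[[-6.33,-0.24,4.75], [-3.24,0.26,3.64], [1.83,4.77,-4.11]]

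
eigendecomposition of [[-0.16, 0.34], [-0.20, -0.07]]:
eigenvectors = [[(0.79+0j), 0.79-0.00j], [0.11+0.60j, 0.11-0.60j]]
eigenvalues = [(-0.12+0.26j), (-0.12-0.26j)]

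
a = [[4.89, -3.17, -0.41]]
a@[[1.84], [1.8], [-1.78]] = [[4.02]]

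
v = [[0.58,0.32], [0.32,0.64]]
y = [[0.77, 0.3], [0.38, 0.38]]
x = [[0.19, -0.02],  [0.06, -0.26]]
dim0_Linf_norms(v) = [0.58, 0.64]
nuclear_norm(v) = 1.22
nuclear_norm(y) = 1.15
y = v + x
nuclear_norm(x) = 0.45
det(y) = 0.18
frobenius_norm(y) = 0.99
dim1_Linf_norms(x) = [0.19, 0.26]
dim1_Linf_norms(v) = [0.58, 0.64]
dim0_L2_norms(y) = [0.86, 0.48]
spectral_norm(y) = 0.97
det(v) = 0.27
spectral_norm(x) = 0.28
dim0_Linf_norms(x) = [0.19, 0.26]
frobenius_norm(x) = 0.33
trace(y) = 1.15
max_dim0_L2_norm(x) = 0.26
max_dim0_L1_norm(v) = 0.96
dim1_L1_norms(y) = [1.07, 0.76]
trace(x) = -0.07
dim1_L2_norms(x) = [0.19, 0.27]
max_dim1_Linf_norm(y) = 0.77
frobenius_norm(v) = 0.98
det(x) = -0.05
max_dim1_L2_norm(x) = 0.27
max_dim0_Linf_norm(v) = 0.64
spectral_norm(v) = 0.93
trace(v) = 1.22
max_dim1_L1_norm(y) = 1.07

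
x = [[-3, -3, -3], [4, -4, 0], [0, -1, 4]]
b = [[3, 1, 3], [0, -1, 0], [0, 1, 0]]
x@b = [[-9, -3, -9], [12, 8, 12], [0, 5, 0]]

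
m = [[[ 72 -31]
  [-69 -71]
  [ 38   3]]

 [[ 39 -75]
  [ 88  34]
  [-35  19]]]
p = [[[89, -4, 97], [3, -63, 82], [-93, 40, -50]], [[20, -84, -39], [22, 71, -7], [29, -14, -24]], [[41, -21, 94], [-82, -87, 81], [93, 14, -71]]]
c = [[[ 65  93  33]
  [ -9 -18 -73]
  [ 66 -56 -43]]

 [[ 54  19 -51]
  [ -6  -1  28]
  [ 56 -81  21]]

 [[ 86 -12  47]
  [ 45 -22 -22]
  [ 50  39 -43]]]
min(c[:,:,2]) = -73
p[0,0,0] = 89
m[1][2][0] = -35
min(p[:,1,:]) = -87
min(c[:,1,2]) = -73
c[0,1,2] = -73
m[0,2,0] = 38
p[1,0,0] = 20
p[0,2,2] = -50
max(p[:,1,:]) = 82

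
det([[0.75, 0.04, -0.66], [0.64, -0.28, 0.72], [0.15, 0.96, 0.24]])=-1.004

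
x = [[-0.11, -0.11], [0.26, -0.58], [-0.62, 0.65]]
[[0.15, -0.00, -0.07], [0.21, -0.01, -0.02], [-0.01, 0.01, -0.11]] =x @ [[-0.68, 0.01, 0.42], [-0.66, 0.02, 0.23]]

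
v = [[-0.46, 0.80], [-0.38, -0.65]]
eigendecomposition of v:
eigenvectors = [[(0.82+0j), (0.82-0j)], [-0.10+0.56j, -0.10-0.56j]]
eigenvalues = [(-0.56+0.54j), (-0.56-0.54j)]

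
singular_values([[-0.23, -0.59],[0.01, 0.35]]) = [0.72, 0.1]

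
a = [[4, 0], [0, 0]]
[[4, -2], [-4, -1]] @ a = [[16, 0], [-16, 0]]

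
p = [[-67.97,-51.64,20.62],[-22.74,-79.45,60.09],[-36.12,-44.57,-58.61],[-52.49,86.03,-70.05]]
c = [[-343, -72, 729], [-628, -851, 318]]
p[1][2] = 60.09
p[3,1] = 86.03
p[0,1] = -51.64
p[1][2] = 60.09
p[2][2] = -58.61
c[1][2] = 318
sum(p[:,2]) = -47.94999999999999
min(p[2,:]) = -58.61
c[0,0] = -343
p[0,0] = -67.97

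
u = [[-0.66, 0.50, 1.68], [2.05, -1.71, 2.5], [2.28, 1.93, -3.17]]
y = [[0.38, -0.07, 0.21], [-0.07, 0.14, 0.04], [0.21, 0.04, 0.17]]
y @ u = [[0.08, 0.72, -0.20], [0.42, -0.2, 0.11], [0.33, 0.36, -0.09]]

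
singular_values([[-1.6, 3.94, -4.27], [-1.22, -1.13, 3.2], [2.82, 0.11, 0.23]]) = [6.7, 3.36, 1.09]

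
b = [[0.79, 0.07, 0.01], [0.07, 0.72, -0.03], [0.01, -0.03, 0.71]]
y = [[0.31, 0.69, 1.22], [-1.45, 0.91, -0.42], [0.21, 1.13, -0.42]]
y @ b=[[0.31, 0.48, 0.85], [-1.09, 0.57, -0.34], [0.24, 0.84, -0.33]]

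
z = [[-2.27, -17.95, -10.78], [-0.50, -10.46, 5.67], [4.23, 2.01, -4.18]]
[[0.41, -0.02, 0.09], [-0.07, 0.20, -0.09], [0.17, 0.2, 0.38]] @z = [[-0.54, -6.97, -4.91],[-0.32, -1.02, 2.26],[1.12, -4.38, -2.29]]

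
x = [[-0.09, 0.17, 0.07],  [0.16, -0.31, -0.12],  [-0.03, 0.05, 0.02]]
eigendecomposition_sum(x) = [[-0.09+0.00j, 0.17-0.00j, 0.07-0.00j], [0.16-0.00j, -0.31+0.00j, (-0.12+0j)], [(-0.03+0j), (0.05-0j), 0.02-0.00j]] + [[(-0+0j), (-0+0j), 0j], [0.00+0.00j, 0j, 0.00-0.00j], [(-0-0j), (-0-0j), (-0+0j)]] + [[(-0-0j), -0.00-0.00j, 0.00-0.00j], [-0j, 0.00-0.00j, 0j], [(-0+0j), -0.00+0.00j, (-0-0j)]]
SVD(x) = [[-0.48, -0.58, -0.65], [0.87, -0.44, -0.24], [-0.14, -0.68, 0.72]] @ diag([0.4263498557701491, 0.004274872108700395, 0.0027433470847360187]) @ [[0.44, -0.84, -0.33], [0.70, 0.55, -0.46], [-0.57, 0.03, -0.82]]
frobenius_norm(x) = 0.43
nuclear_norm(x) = 0.43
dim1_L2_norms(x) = [0.2, 0.37, 0.06]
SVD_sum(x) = [[-0.09,0.17,0.07], [0.16,-0.31,-0.12], [-0.03,0.05,0.02]] + [[-0.0, -0.00, 0.00], [-0.0, -0.0, 0.00], [-0.0, -0.00, 0.0]] + [[0.0,  -0.0,  0.0], [0.0,  -0.0,  0.00], [-0.0,  0.0,  -0.00]]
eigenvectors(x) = [[(-0.48+0j), (-0.24+0.58j), (-0.24-0.58j)],[(0.87+0j), (0.15+0.3j), 0.15-0.30j],[(-0.14+0j), -0.71+0.00j, (-0.71-0j)]]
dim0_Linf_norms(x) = [0.16, 0.31, 0.12]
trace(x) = -0.38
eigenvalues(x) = [(-0.38+0j), (-0+0j), (-0-0j)]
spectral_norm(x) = 0.43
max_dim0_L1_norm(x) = 0.53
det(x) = -0.00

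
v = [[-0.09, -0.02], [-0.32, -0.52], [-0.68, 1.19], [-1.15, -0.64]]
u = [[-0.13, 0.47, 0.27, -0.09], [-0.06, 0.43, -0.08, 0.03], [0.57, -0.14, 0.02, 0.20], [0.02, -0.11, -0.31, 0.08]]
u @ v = [[-0.22, 0.14], [-0.11, -0.34], [-0.25, -0.04], [0.15, -0.36]]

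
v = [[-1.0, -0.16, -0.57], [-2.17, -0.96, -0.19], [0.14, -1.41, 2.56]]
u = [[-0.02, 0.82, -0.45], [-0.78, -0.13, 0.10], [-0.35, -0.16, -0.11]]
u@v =[[-1.82, -0.15, -1.3],[1.08, 0.11, 0.73],[0.68, 0.36, -0.05]]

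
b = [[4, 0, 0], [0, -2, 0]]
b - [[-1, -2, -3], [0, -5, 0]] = [[5, 2, 3], [0, 3, 0]]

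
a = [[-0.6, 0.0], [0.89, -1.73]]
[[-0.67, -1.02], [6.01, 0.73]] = a @ [[1.12, 1.70],[-2.90, 0.45]]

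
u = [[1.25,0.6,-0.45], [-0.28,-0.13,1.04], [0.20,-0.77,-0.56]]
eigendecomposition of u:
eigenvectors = [[0.98+0.00j, 0.32+0.01j, 0.32-0.01j], [-0.09+0.00j, -0.70+0.00j, (-0.7-0j)], [(0.16+0j), 0.19-0.61j, (0.19+0.61j)]]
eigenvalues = [(1.12+0j), (-0.28+0.91j), (-0.28-0.91j)]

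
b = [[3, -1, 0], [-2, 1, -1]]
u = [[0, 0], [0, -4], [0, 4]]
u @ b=[[0, 0, 0], [8, -4, 4], [-8, 4, -4]]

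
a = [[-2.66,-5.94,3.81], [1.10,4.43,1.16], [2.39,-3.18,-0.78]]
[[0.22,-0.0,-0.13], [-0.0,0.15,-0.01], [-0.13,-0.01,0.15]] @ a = [[-0.90, -0.89, 0.94], [0.14, 0.70, 0.18], [0.69, 0.25, -0.62]]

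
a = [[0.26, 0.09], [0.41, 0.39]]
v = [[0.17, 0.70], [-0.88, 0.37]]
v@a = [[0.33, 0.29], [-0.08, 0.07]]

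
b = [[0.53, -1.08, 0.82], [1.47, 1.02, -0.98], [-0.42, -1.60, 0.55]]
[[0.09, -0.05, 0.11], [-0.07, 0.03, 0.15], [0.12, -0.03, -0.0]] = b@ [[0.01, -0.01, 0.13], [-0.08, 0.01, -0.03], [-0.00, -0.04, 0.01]]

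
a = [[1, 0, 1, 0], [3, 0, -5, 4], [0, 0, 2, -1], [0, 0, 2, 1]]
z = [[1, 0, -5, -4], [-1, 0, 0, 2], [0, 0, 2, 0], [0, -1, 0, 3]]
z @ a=[[1, 0, -17, 1], [-1, 0, 3, 2], [0, 0, 4, -2], [-3, 0, 11, -1]]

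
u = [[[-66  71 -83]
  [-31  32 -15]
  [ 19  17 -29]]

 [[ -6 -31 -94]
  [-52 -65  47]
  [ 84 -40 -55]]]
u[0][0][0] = -66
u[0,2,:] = [19, 17, -29]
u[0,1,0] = -31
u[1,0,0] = -6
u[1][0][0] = -6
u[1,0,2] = -94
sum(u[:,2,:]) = -4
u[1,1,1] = -65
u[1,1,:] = [-52, -65, 47]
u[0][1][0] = -31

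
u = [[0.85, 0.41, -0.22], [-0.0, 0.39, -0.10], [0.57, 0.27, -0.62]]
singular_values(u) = [1.28, 0.36, 0.35]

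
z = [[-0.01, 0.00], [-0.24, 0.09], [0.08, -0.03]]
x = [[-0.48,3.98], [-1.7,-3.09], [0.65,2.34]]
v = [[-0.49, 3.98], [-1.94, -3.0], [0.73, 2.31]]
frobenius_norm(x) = 5.87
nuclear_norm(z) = 0.27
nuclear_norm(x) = 7.27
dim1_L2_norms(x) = [4.01, 3.53, 2.43]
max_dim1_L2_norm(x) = 4.01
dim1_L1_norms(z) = [0.01, 0.33, 0.11]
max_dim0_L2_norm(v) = 5.49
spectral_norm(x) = 5.63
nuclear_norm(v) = 7.44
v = x + z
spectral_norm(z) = 0.27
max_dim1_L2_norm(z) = 0.26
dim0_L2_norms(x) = [1.88, 5.56]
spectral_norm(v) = 5.60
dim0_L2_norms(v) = [2.13, 5.49]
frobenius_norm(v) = 5.89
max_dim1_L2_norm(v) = 4.01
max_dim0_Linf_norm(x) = 3.98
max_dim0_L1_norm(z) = 0.33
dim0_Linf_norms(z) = [0.24, 0.09]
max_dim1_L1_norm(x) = 4.79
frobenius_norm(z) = 0.27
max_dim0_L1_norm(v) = 9.29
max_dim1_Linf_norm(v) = 3.98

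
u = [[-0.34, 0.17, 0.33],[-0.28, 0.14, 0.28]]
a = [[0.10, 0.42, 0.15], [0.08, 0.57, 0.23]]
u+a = [[-0.24, 0.59, 0.48], [-0.2, 0.71, 0.51]]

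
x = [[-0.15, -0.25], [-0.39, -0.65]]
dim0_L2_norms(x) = [0.42, 0.7]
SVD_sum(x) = [[-0.15, -0.25], [-0.39, -0.65]] + [[0.00, -0.00], [-0.0, 0.0]]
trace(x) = -0.80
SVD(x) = [[-0.36, -0.93], [-0.93, 0.36]] @ diag([0.8121576201698784, 1.478861060007105e-16]) @ [[0.51, 0.86], [-0.86, 0.51]]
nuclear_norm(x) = 0.81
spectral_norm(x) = 0.81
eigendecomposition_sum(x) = [[0.0, -0.00], [-0.00, 0.00]] + [[-0.15, -0.25], [-0.39, -0.65]]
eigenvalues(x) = [0.0, -0.8]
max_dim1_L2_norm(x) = 0.76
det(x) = -0.00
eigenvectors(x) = [[0.86, 0.36], [-0.51, 0.93]]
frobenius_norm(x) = 0.81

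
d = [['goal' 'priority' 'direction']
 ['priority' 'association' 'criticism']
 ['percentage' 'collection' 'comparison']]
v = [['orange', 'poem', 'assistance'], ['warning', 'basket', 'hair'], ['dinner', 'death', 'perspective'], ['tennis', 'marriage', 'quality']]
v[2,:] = ['dinner', 'death', 'perspective']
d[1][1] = 'association'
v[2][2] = 'perspective'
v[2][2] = 'perspective'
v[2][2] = 'perspective'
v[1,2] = 'hair'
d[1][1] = 'association'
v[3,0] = 'tennis'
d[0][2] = 'direction'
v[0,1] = 'poem'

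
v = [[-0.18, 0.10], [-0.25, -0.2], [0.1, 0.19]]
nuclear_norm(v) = 0.59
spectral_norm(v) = 0.38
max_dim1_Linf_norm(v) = 0.25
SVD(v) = [[-0.19, 0.92], [-0.83, 0.03], [0.52, 0.39]] @ diag([0.38387372886593657, 0.20890418925086546]) @ [[0.77, 0.64], [-0.64, 0.77]]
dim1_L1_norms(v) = [0.28, 0.45, 0.29]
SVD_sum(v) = [[-0.06, -0.05],[-0.25, -0.2],[0.15, 0.13]] + [[-0.12, 0.15], [-0.00, 0.00], [-0.05, 0.06]]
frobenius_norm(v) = 0.44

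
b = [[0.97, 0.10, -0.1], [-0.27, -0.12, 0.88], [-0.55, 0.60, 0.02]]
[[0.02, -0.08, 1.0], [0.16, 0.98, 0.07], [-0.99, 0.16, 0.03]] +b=[[0.99, 0.02, 0.90], [-0.11, 0.86, 0.95], [-1.54, 0.76, 0.05]]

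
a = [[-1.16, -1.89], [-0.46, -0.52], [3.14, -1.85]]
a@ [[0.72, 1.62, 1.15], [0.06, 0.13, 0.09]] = [[-0.95, -2.12, -1.5], [-0.36, -0.81, -0.58], [2.15, 4.85, 3.44]]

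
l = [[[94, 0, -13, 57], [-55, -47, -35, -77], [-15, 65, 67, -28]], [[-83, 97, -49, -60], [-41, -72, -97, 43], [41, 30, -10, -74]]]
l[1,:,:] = [[-83, 97, -49, -60], [-41, -72, -97, 43], [41, 30, -10, -74]]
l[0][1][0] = -55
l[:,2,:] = [[-15, 65, 67, -28], [41, 30, -10, -74]]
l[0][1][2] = -35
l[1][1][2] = -97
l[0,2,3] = -28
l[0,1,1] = -47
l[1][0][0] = -83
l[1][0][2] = -49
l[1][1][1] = -72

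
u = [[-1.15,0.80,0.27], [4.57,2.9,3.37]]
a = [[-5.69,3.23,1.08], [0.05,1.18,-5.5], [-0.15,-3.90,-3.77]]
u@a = [[6.54, -3.82, -6.66], [-26.36, 5.04, -23.72]]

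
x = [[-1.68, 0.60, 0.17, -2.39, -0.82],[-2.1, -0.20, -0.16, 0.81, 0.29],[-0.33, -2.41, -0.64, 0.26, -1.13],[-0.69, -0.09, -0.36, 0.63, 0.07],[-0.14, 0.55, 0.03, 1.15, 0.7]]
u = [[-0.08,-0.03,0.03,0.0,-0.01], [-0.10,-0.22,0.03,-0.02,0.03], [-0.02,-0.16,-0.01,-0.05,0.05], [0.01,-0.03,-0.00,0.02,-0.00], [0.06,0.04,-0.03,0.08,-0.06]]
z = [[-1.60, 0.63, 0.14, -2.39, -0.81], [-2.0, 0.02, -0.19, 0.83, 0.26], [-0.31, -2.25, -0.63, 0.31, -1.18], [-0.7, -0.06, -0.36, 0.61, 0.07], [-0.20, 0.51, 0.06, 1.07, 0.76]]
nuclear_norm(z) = 8.71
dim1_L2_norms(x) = [3.1, 2.28, 2.77, 1.01, 1.46]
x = u + z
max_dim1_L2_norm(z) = 3.06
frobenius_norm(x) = 5.06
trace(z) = -0.84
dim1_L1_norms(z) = [5.57, 3.3, 4.68, 1.8, 2.6]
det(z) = -0.01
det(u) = 0.00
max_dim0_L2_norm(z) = 2.83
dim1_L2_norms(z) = [3.06, 2.19, 2.65, 1.0, 1.42]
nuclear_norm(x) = 9.05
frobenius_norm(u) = 0.34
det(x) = 0.40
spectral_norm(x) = 3.26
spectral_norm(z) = 3.20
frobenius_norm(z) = 4.92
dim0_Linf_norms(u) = [0.1, 0.22, 0.03, 0.08, 0.06]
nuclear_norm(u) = 0.52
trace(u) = -0.35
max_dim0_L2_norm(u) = 0.28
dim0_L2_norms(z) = [2.68, 2.39, 0.77, 2.83, 1.64]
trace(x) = -1.19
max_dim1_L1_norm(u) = 0.4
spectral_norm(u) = 0.31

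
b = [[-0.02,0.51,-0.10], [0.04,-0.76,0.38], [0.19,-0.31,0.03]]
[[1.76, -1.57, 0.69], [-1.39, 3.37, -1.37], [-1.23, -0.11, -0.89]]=b@ [[-0.01, -5.22, -2.87], [4.49, -2.38, 0.98], [5.33, 4.65, -1.34]]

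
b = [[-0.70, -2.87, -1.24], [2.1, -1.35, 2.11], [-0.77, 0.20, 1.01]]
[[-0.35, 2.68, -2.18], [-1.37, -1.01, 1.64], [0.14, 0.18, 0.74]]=b@[[-0.32,-0.69,0.2],  [0.27,-0.67,0.36],  [-0.16,-0.22,0.81]]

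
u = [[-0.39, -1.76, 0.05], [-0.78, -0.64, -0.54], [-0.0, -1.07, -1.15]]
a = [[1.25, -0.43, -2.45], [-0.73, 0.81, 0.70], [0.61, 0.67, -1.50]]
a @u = [[-0.15, 0.7, 3.11], [-0.35, 0.02, -1.28], [-0.76, 0.10, 1.39]]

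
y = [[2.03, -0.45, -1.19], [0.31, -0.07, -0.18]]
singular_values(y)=[2.42, 0.0]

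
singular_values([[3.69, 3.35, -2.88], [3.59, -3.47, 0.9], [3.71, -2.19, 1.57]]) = [6.77, 5.77, 0.9]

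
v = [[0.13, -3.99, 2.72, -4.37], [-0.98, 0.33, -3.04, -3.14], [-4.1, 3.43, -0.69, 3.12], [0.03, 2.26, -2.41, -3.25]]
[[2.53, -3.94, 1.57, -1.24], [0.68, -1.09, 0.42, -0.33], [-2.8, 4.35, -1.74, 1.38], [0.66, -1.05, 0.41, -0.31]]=v @ [[0.24, -0.37, 0.15, -0.12],[-0.18, 0.28, -0.11, 0.09],[0.06, -0.09, 0.04, -0.03],[-0.37, 0.58, -0.23, 0.18]]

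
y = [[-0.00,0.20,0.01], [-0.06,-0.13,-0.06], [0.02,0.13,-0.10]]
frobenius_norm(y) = 0.30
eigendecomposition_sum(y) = [[0.02+0.05j, (0.12+0.03j), -0.02+0.05j],[-0.04-0.01j, (-0.07+0.05j), -0.02-0.03j],[(-0.01+0.03j), (0.05+0.06j), (-0.03+0.02j)]] + [[0.02-0.05j, 0.12-0.03j, -0.02-0.05j],[-0.04+0.01j, (-0.07-0.05j), -0.02+0.03j],[(-0.01-0.03j), 0.05-0.06j, -0.03-0.02j]] + [[(-0.04+0j),-0.03-0.00j,(0.05+0j)],[0.01-0.00j,0.01+0.00j,-0.02-0.00j],[0.03-0.00j,0.02+0.00j,(-0.04-0j)]]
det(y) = -0.00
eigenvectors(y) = [[(0.71+0j), 0.71-0.00j, (0.8+0j)], [(-0.3+0.42j), -0.30-0.42j, -0.25+0.00j], [(0.4+0.27j), (0.4-0.27j), -0.55+0.00j]]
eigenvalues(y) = [(-0.08+0.12j), (-0.08-0.12j), (-0.07+0j)]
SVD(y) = [[0.72,-0.12,-0.69], [-0.49,0.62,-0.62], [0.5,0.78,0.38]] @ diag([0.2746930895271004, 0.11800481836857779, 0.046027919873218685]) @ [[0.14, 0.99, -0.05],  [-0.18, -0.02, -0.98],  [0.97, -0.15, -0.18]]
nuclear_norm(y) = 0.44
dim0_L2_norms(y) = [0.06, 0.27, 0.12]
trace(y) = -0.23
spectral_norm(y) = 0.27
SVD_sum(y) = [[0.03,0.19,-0.01], [-0.02,-0.13,0.01], [0.02,0.13,-0.01]] + [[0.00, 0.0, 0.01], [-0.01, -0.0, -0.07], [-0.02, -0.00, -0.09]] + [[-0.03, 0.00, 0.01], [-0.03, 0.00, 0.01], [0.02, -0.00, -0.0]]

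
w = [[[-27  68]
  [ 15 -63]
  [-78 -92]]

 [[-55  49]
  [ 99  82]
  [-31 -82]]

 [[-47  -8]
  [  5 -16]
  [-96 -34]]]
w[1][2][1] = -82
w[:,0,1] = [68, 49, -8]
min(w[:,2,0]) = -96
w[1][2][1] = -82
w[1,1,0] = 99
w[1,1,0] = 99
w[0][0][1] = 68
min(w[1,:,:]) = -82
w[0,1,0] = 15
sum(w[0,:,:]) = -177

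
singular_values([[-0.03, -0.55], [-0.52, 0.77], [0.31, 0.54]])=[1.11, 0.56]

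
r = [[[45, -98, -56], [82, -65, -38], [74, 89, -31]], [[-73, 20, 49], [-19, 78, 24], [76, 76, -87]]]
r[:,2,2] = [-31, -87]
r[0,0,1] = -98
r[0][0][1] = -98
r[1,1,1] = 78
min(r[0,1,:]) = -65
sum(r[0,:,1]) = -74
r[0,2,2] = -31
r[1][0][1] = 20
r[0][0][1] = -98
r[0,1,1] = -65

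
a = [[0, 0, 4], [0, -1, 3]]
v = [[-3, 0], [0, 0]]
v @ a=[[0, 0, -12], [0, 0, 0]]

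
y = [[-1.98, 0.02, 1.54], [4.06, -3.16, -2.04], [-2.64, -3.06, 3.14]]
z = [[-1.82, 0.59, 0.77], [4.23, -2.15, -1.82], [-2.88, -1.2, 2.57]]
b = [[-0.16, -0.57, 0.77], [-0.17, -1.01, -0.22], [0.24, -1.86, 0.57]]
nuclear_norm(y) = 11.07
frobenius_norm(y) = 7.94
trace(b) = -0.60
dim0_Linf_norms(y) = [4.06, 3.16, 3.14]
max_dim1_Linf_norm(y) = 4.06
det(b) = 0.56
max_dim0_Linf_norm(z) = 4.23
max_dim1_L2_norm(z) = 5.08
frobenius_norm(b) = 2.43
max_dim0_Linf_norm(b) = 1.86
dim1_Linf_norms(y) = [1.98, 4.06, 3.14]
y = z + b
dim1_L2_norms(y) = [2.51, 5.53, 5.12]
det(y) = -0.12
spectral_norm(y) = 6.51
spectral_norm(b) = 2.28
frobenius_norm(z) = 6.81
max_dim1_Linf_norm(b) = 1.86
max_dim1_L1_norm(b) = 2.67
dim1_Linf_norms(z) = [1.82, 4.23, 2.88]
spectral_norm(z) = 6.35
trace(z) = -1.40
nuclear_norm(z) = 8.95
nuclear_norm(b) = 3.37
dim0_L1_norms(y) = [8.68, 6.24, 6.72]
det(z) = 2.03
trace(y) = -2.00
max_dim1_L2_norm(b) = 1.96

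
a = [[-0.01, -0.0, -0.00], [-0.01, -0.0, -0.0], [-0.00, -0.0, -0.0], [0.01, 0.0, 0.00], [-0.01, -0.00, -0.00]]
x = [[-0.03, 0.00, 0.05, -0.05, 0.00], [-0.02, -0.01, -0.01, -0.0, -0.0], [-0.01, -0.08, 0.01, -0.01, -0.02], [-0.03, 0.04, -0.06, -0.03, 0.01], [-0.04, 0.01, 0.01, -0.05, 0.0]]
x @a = [[-0.0, 0.00, 0.0], [0.00, 0.00, 0.0], [0.0, 0.00, 0.00], [-0.0, 0.00, 0.00], [-0.0, 0.00, 0.00]]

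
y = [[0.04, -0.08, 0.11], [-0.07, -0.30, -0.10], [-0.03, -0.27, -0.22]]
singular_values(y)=[0.47, 0.16, 0.05]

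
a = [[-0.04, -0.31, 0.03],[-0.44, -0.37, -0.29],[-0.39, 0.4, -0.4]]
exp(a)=[[1.01, -0.25, 0.06],[-0.32, 0.70, -0.20],[-0.38, 0.32, 0.62]]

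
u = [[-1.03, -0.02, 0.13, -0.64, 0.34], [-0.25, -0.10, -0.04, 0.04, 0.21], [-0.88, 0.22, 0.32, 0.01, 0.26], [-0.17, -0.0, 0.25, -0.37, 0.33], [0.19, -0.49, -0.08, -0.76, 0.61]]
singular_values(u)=[1.66, 1.16, 0.33, 0.29, 0.0]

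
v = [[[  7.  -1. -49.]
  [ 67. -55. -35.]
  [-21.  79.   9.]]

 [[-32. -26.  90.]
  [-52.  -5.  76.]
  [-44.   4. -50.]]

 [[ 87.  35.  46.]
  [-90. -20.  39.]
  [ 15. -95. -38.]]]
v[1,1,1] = -5.0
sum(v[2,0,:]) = 168.0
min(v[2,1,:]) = -90.0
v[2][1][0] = -90.0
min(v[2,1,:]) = -90.0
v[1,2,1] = 4.0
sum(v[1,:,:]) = -39.0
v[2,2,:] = [15.0, -95.0, -38.0]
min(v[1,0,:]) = -32.0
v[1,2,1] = 4.0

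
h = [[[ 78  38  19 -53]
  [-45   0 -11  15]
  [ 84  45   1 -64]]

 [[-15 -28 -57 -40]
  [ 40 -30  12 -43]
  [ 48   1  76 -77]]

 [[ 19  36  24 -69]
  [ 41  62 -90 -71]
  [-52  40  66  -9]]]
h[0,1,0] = -45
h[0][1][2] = -11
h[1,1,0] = 40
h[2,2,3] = -9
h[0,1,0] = -45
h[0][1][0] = -45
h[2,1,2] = -90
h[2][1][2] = -90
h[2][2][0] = -52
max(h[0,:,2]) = 19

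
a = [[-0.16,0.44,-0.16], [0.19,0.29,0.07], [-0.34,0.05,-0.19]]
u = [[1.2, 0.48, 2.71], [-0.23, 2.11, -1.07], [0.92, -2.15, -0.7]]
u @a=[[-1.02, 0.8, -0.67], [0.80, 0.46, 0.39], [-0.32, -0.25, -0.16]]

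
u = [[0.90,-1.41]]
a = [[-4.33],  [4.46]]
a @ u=[[-3.9,6.11], [4.01,-6.29]]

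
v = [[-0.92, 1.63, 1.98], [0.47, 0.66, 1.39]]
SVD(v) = [[-0.89, -0.46], [-0.46, 0.89]] @ diag([3.0289339214210487, 0.9153465462134597]) @ [[0.20, -0.58, -0.79], [0.92, -0.18, 0.36]]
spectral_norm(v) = 3.03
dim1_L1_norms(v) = [4.53, 2.52]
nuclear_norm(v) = 3.94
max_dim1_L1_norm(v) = 4.53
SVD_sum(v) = [[-0.54,1.56,2.13],[-0.28,0.8,1.10]] + [[-0.38, 0.07, -0.15],[0.75, -0.14, 0.29]]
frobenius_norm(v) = 3.16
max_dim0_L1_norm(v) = 3.37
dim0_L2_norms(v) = [1.03, 1.76, 2.42]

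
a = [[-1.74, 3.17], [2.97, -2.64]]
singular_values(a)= [5.3, 0.91]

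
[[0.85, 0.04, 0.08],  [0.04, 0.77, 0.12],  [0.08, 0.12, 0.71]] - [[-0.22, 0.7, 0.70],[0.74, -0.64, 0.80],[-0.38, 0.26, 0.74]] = [[1.07,  -0.66,  -0.62], [-0.7,  1.41,  -0.68], [0.46,  -0.14,  -0.03]]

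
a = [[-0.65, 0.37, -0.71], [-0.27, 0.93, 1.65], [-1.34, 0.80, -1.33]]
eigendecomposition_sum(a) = [[-0.58, 0.26, -0.80], [0.52, -0.23, 0.72], [-1.14, 0.51, -1.57]] + [[0.01, 0.00, -0.0],[0.01, 0.00, -0.00],[-0.0, -0.0, 0.00]] + [[-0.08,  0.11,  0.09], [-0.80,  1.16,  0.94], [-0.2,  0.29,  0.24]]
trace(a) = -1.05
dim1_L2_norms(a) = [1.03, 1.91, 2.05]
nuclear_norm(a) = 4.17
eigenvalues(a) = [-2.38, 0.01, 1.32]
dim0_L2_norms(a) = [1.51, 1.28, 2.24]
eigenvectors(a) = [[0.42, 0.68, -0.09],[-0.38, 0.68, -0.97],[0.83, -0.27, -0.24]]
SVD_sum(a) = [[-0.47, 0.13, -0.85], [0.57, -0.16, 1.02], [-0.92, 0.25, -1.65]] + [[-0.18,0.24,0.14],  [-0.84,1.09,0.63],  [-0.42,0.55,0.32]] + [[0.0, 0.00, -0.0], [0.0, 0.00, -0.00], [-0.00, -0.0, 0.00]]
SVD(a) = [[-0.40, -0.19, -0.90], [0.48, -0.88, -0.03], [-0.78, -0.44, 0.44]] @ diag([2.441654610624299, 1.7223818524523076, 0.004849408217687779]) @ [[0.48, -0.13, 0.87], [0.55, -0.72, -0.42], [-0.68, -0.68, 0.27]]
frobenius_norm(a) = 2.99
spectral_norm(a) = 2.44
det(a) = -0.02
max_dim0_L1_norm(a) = 3.69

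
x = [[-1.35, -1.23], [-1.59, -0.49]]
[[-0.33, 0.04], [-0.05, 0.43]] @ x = [[0.38, 0.39], [-0.62, -0.15]]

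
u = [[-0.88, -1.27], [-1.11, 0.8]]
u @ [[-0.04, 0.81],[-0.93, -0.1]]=[[1.22, -0.59],[-0.70, -0.98]]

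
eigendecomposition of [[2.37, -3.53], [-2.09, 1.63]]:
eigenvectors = [[0.83, 0.75], [-0.56, 0.66]]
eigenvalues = [4.74, -0.74]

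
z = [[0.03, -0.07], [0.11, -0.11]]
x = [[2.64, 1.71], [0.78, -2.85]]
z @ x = [[0.02,0.25], [0.2,0.5]]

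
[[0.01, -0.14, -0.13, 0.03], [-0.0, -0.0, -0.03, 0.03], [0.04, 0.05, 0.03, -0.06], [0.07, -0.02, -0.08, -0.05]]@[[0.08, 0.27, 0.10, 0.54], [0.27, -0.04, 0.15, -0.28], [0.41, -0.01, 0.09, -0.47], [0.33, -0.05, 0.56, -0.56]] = [[-0.08, 0.01, -0.01, 0.09], [-0.0, -0.0, 0.01, -0.0], [0.01, 0.01, -0.02, 0.03], [-0.05, 0.02, -0.03, 0.11]]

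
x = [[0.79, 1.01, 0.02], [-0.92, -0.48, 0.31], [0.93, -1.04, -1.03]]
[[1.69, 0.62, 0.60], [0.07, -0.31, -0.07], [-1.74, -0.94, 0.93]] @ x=[[1.32, 0.79, -0.39], [0.28, 0.29, -0.02], [0.36, -2.27, -1.28]]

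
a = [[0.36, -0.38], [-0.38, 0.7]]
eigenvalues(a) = [0.11, 0.95]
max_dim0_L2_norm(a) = 0.8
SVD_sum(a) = [[0.28, -0.43], [-0.43, 0.67]] + [[0.08,0.05], [0.05,0.03]]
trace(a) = 1.06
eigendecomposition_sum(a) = [[0.08, 0.05], [0.05, 0.03]] + [[0.28, -0.43], [-0.43, 0.67]]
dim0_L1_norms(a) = [0.74, 1.08]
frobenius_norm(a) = 0.95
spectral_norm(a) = 0.95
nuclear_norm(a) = 1.06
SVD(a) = [[-0.54, 0.84], [0.84, 0.54]] @ diag([0.9462931659299729, 0.11370683407002702]) @ [[-0.54, 0.84], [0.84, 0.54]]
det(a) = 0.11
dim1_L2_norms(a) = [0.52, 0.8]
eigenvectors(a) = [[-0.84,0.54], [-0.54,-0.84]]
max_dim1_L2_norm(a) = 0.8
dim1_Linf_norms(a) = [0.38, 0.7]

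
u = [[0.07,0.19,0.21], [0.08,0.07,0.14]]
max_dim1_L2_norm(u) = 0.29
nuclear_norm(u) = 0.39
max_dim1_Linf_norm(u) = 0.21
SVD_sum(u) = [[0.09, 0.17, 0.22], [0.05, 0.10, 0.13]] + [[-0.02,  0.02,  -0.01], [0.03,  -0.03,  0.01]]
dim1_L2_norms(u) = [0.29, 0.18]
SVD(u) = [[-0.86,  -0.51], [-0.51,  0.86]] @ diag([0.33672423502365567, 0.05115456526776349]) @ [[-0.3, -0.59, -0.75], [0.66, -0.7, 0.29]]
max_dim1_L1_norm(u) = 0.47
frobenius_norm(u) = 0.34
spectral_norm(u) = 0.34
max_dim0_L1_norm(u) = 0.35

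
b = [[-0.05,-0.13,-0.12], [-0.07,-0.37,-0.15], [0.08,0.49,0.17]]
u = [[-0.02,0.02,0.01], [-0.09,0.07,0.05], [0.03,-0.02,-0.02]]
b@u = [[0.01, -0.01, -0.00], [0.03, -0.02, -0.02], [-0.04, 0.03, 0.02]]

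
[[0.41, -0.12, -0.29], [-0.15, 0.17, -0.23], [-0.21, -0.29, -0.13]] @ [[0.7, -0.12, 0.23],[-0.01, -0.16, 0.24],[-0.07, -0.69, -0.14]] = [[0.31, 0.17, 0.11], [-0.09, 0.15, 0.04], [-0.13, 0.16, -0.1]]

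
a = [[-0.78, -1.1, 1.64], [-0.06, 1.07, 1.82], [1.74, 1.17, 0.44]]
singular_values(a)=[2.55, 2.52, 0.84]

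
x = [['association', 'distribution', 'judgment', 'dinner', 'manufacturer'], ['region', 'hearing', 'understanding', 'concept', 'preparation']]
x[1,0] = 'region'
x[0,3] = 'dinner'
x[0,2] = 'judgment'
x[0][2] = 'judgment'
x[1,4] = 'preparation'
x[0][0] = 'association'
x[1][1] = 'hearing'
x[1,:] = ['region', 'hearing', 'understanding', 'concept', 'preparation']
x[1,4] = 'preparation'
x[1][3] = 'concept'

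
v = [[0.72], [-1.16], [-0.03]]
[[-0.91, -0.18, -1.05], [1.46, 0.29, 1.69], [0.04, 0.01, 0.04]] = v@[[-1.26, -0.25, -1.46]]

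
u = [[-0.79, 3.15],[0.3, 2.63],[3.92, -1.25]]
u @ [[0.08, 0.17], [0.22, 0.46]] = [[0.63, 1.31], [0.60, 1.26], [0.04, 0.09]]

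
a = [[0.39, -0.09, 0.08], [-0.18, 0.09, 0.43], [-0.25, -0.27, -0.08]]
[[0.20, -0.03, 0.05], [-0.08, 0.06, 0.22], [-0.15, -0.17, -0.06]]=a @ [[0.52, 0.05, 0.03], [0.05, 0.58, 0.05], [0.03, 0.05, 0.52]]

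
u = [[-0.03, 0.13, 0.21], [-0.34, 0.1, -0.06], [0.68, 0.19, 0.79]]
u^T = [[-0.03, -0.34, 0.68], [0.13, 0.1, 0.19], [0.21, -0.06, 0.79]]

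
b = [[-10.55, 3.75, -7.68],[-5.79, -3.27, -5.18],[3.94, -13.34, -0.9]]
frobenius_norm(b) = 21.21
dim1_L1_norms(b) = [21.98, 14.24, 18.18]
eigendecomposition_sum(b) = [[-3.24-0.19j, (4.31+1j), (-1.5-1.04j)], [(-0.79-0.73j), (0.89+1.17j), (-0.16-0.58j)], [3.64+0.93j, (-4.67-2.09j), 1.47+1.51j]] + [[(-3.24+0.19j), (4.31-1j), (-1.5+1.04j)], [(-0.79+0.73j), (0.89-1.17j), -0.16+0.58j], [(3.64-0.93j), (-4.67+2.09j), 1.47-1.51j]] + [[-4.07-0.00j, (-4.88+0j), -4.69-0.00j],[(-4.21-0j), (-5.05+0j), (-4.85-0j)],[(-3.33-0j), (-4+0j), -3.84-0.00j]]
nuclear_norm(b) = 30.13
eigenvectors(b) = [[(-0.63+0.12j),-0.63-0.12j,0.60+0.00j], [(-0.19-0.1j),(-0.19+0.1j),(0.63+0j)], [0.74+0.00j,0.74-0.00j,(0.49+0j)]]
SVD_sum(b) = [[-8.62,7.72,-4.68], [-2.7,2.42,-1.47], [7.34,-6.58,3.99]] + [[-2.07, -4.02, -2.83], [-2.89, -5.62, -3.96], [-3.49, -6.79, -4.78]] + [[0.13, 0.05, -0.17], [-0.2, -0.07, 0.25], [0.08, 0.03, -0.11]]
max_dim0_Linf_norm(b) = 13.34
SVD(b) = [[-0.74, -0.42, 0.53], [-0.23, -0.58, -0.78], [0.63, -0.7, 0.33]] @ diag([16.861073298784493, 12.853669179217432, 0.41640826631143824]) @ [[0.69,  -0.62,  0.37], [0.39,  0.75,  0.53], [0.61,  0.22,  -0.76]]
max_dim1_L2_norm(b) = 13.94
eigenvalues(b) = [(-0.88+2.49j), (-0.88-2.49j), (-12.96+0j)]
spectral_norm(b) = 16.86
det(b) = -90.25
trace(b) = -14.72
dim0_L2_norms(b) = [12.66, 14.24, 9.31]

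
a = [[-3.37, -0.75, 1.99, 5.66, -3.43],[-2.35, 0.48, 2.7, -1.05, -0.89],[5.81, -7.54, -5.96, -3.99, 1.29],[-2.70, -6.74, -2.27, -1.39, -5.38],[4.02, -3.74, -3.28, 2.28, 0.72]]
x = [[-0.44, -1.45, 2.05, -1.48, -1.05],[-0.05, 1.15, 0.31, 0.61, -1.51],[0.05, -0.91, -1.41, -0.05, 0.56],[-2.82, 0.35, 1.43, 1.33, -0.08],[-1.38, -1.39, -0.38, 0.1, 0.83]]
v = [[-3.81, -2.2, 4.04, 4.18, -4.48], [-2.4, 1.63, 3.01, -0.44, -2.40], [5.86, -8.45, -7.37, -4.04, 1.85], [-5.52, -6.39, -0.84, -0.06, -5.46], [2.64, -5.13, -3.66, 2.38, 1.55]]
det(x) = -0.09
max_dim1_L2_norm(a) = 11.99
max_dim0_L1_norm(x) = 5.58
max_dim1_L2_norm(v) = 13.41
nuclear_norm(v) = 35.40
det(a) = -159.68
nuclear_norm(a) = 32.39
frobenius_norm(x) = 5.79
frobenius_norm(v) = 20.81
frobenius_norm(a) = 18.81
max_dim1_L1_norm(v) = 27.57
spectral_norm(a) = 14.62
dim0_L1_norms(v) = [20.23, 23.8, 18.92, 11.1, 15.74]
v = x + a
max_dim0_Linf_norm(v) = 8.45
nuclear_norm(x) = 10.79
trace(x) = 1.46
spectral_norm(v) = 16.03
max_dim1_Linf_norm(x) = 2.82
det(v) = -40.80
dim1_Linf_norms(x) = [2.05, 1.51, 1.41, 2.82, 1.39]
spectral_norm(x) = 3.83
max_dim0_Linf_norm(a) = 7.54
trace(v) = -8.06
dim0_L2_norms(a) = [8.61, 10.82, 7.92, 7.5, 6.61]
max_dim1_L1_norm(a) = 24.59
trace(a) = -9.52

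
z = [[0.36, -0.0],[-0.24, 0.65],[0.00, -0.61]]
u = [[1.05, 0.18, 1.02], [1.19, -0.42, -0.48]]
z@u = [[0.38, 0.06, 0.37], [0.52, -0.32, -0.56], [-0.73, 0.26, 0.29]]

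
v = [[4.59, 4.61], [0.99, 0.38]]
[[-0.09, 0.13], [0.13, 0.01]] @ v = [[-0.28, -0.37], [0.61, 0.60]]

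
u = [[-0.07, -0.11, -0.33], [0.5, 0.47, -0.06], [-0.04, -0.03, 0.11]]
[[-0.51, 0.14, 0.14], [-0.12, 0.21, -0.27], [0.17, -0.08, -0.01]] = u @ [[-0.10, -0.59, -0.47], [0.06, 0.99, -0.11], [1.56, -0.64, -0.28]]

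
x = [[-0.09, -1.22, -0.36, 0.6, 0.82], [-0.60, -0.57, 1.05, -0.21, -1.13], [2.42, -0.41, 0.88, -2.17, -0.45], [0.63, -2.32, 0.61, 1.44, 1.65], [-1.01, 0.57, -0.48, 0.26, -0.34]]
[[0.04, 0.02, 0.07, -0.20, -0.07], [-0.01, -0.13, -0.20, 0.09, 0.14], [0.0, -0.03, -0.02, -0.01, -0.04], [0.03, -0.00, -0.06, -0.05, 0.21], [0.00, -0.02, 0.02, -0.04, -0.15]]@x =[[0.10, 0.34, -0.02, -0.44, -0.33],  [-0.49, 0.04, -0.32, 0.62, 0.33],  [0.0, 0.03, -0.04, 0.02, 0.04],  [-0.39, 0.22, -0.19, 0.13, -0.1],  [0.19, 0.01, 0.04, -0.14, -0.0]]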